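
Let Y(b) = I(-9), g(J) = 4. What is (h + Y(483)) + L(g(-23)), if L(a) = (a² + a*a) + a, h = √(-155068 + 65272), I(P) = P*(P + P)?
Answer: 198 + 2*I*√22449 ≈ 198.0 + 299.66*I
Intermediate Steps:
I(P) = 2*P² (I(P) = P*(2*P) = 2*P²)
Y(b) = 162 (Y(b) = 2*(-9)² = 2*81 = 162)
h = 2*I*√22449 (h = √(-89796) = 2*I*√22449 ≈ 299.66*I)
L(a) = a + 2*a² (L(a) = (a² + a²) + a = 2*a² + a = a + 2*a²)
(h + Y(483)) + L(g(-23)) = (2*I*√22449 + 162) + 4*(1 + 2*4) = (162 + 2*I*√22449) + 4*(1 + 8) = (162 + 2*I*√22449) + 4*9 = (162 + 2*I*√22449) + 36 = 198 + 2*I*√22449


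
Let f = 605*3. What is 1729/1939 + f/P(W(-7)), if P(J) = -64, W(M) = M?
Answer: -486947/17728 ≈ -27.468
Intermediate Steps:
f = 1815
1729/1939 + f/P(W(-7)) = 1729/1939 + 1815/(-64) = 1729*(1/1939) + 1815*(-1/64) = 247/277 - 1815/64 = -486947/17728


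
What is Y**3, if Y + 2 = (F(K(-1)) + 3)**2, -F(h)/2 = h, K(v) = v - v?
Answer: 343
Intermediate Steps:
K(v) = 0
F(h) = -2*h
Y = 7 (Y = -2 + (-2*0 + 3)**2 = -2 + (0 + 3)**2 = -2 + 3**2 = -2 + 9 = 7)
Y**3 = 7**3 = 343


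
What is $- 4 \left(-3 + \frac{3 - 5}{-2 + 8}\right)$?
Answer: $\frac{40}{3} \approx 13.333$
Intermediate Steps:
$- 4 \left(-3 + \frac{3 - 5}{-2 + 8}\right) = - 4 \left(-3 - \frac{2}{6}\right) = - 4 \left(-3 - \frac{1}{3}\right) = \left(-4\right) \left(- \frac{10}{3}\right) = \frac{40}{3}$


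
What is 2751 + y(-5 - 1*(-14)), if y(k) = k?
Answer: 2760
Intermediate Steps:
2751 + y(-5 - 1*(-14)) = 2751 + (-5 - 1*(-14)) = 2751 + (-5 + 14) = 2751 + 9 = 2760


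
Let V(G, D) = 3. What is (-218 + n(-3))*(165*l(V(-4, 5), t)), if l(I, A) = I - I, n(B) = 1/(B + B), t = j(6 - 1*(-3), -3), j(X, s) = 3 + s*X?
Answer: 0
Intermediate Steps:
j(X, s) = 3 + X*s
t = -24 (t = 3 + (6 - 1*(-3))*(-3) = 3 + (6 + 3)*(-3) = 3 + 9*(-3) = 3 - 27 = -24)
n(B) = 1/(2*B)
l(I, A) = 0
(-218 + n(-3))*(165*l(V(-4, 5), t)) = (-218 + (½)/(-3))*(165*0) = (-218 + (½)*(-⅓))*0 = (-218 - ⅙)*0 = -1309/6*0 = 0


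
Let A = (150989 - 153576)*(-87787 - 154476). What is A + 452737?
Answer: 627187118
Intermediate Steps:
A = 626734381 (A = -2587*(-242263) = 626734381)
A + 452737 = 626734381 + 452737 = 627187118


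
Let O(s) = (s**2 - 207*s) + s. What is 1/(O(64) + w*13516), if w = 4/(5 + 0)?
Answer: 5/8624 ≈ 0.00057978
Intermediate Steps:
O(s) = s**2 - 206*s
w = 4/5 ≈ 0.80000
1/(O(64) + w*13516) = 1/(64*(-206 + 64) + (4/5)*13516) = 1/(64*(-142) + 54064/5) = 1/(-9088 + 54064/5) = 1/(8624/5) = 5/8624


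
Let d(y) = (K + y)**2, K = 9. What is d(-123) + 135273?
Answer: 148269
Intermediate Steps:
d(y) = (9 + y)**2
d(-123) + 135273 = (9 - 123)**2 + 135273 = (-114)**2 + 135273 = 12996 + 135273 = 148269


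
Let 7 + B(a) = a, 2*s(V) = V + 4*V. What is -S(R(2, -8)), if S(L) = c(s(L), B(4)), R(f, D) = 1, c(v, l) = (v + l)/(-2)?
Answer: -¼ ≈ -0.25000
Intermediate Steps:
s(V) = 5*V/2 (s(V) = (V + 4*V)/2 = (5*V)/2 = 5*V/2)
B(a) = -7 + a
c(v, l) = -l/2 - v/2 (c(v, l) = (l + v)*(-½) = -l/2 - v/2)
S(L) = 3/2 - 5*L/4 (S(L) = -(-7 + 4)/2 - 5*L/4 = -½*(-3) - 5*L/4 = 3/2 - 5*L/4)
-S(R(2, -8)) = -(3/2 - 5/4*1) = -(3/2 - 5/4) = -1*¼ = -¼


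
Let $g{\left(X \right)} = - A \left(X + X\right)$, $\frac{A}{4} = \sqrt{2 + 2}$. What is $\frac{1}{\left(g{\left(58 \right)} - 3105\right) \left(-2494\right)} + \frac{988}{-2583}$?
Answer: $- \frac{9937599793}{25980594066} \approx -0.3825$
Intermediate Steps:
$A = 8$ ($A = 4 \sqrt{2 + 2} = 4 \sqrt{4} = 4 \cdot 2 = 8$)
$g{\left(X \right)} = - 16 X$ ($g{\left(X \right)} = \left(-1\right) 8 \left(X + X\right) = - 8 \cdot 2 X = - 16 X$)
$\frac{1}{\left(g{\left(58 \right)} - 3105\right) \left(-2494\right)} + \frac{988}{-2583} = \frac{1}{\left(\left(-16\right) 58 - 3105\right) \left(-2494\right)} + \frac{988}{-2583} = \frac{1}{-928 - 3105} \left(- \frac{1}{2494}\right) + 988 \left(- \frac{1}{2583}\right) = \frac{1}{-4033} \left(- \frac{1}{2494}\right) - \frac{988}{2583} = \left(- \frac{1}{4033}\right) \left(- \frac{1}{2494}\right) - \frac{988}{2583} = \frac{1}{10058302} - \frac{988}{2583} = - \frac{9937599793}{25980594066}$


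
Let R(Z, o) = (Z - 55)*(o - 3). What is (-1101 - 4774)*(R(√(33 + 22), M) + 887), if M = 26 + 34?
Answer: 13207000 - 334875*√55 ≈ 1.0724e+7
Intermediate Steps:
M = 60
R(Z, o) = (-55 + Z)*(-3 + o)
(-1101 - 4774)*(R(√(33 + 22), M) + 887) = (-1101 - 4774)*((165 - 55*60 - 3*√(33 + 22) + √(33 + 22)*60) + 887) = -5875*((165 - 3300 - 3*√55 + √55*60) + 887) = -5875*((165 - 3300 - 3*√55 + 60*√55) + 887) = -5875*((-3135 + 57*√55) + 887) = -5875*(-2248 + 57*√55) = 13207000 - 334875*√55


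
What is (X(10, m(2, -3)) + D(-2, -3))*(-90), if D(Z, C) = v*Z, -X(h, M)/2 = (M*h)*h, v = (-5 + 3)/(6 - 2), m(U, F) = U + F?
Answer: -18090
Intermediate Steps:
m(U, F) = F + U
v = -½ (v = -2/4 = -2*¼ = -½ ≈ -0.50000)
X(h, M) = -2*M*h² (X(h, M) = -2*M*h*h = -2*M*h²)
D(Z, C) = -Z/2
(X(10, m(2, -3)) + D(-2, -3))*(-90) = (-2*(-3 + 2)*10² - ½*(-2))*(-90) = (-2*(-1)*100 + 1)*(-90) = (200 + 1)*(-90) = 201*(-90) = -18090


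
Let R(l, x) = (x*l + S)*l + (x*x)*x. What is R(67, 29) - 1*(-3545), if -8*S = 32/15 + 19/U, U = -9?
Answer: 56921333/360 ≈ 1.5811e+5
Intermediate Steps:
S = -1/360 (S = -(32/15 + 19/(-9))/8 = -(32*(1/15) + 19*(-1/9))/8 = -(32/15 - 19/9)/8 = -1/8*1/45 = -1/360 ≈ -0.0027778)
R(l, x) = x**3 + l*(-1/360 + l*x) (R(l, x) = (x*l - 1/360)*l + (x*x)*x = (l*x - 1/360)*l + x**2*x = (-1/360 + l*x)*l + x**3 = l*(-1/360 + l*x) + x**3 = x**3 + l*(-1/360 + l*x))
R(67, 29) - 1*(-3545) = (29**3 - 1/360*67 + 29*67**2) - 1*(-3545) = (24389 - 67/360 + 29*4489) + 3545 = (24389 - 67/360 + 130181) + 3545 = 55645133/360 + 3545 = 56921333/360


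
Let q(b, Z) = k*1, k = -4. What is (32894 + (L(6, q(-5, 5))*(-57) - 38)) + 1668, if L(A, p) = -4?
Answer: 34752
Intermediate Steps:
q(b, Z) = -4 (q(b, Z) = -4*1 = -4)
(32894 + (L(6, q(-5, 5))*(-57) - 38)) + 1668 = (32894 + (-4*(-57) - 38)) + 1668 = (32894 + (228 - 38)) + 1668 = (32894 + 190) + 1668 = 33084 + 1668 = 34752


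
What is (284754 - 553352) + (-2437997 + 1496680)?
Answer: -1209915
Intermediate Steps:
(284754 - 553352) + (-2437997 + 1496680) = -268598 - 941317 = -1209915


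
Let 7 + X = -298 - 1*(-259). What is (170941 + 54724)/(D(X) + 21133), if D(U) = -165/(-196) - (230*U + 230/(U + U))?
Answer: 44230340/6216403 ≈ 7.1151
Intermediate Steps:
X = -46 (X = -7 + (-298 - 1*(-259)) = -7 + (-298 + 259) = -7 - 39 = -46)
D(U) = 165/196 - 230*U - 115/U (D(U) = -165*(-1/196) - (230*U + 230*(½)/U) = 165/196 - (115/U + 230*U) = 165/196 - 230*(U + 1/(2*U)) = 165/196 + (-230*U - 115/U) = 165/196 - 230*U - 115/U)
(170941 + 54724)/(D(X) + 21133) = (170941 + 54724)/((165/196 - 230*(-46) - 115/(-46)) + 21133) = 225665/((165/196 + 10580 - 115*(-1/46)) + 21133) = 225665/((165/196 + 10580 + 5/2) + 21133) = 225665/(2074335/196 + 21133) = 225665/(6216403/196) = 225665*(196/6216403) = 44230340/6216403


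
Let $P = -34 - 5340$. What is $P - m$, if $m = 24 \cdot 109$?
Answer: $-7990$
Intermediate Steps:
$P = -5374$ ($P = -34 - 5340 = -5374$)
$m = 2616$
$P - m = -5374 - 2616 = -7990$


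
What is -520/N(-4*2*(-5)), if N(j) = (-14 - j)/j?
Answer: 10400/27 ≈ 385.19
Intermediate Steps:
N(j) = (-14 - j)/j
-520/N(-4*2*(-5)) = -520*40/(-14 - (-4*2)*(-5)) = -520*40/(-14 - (-8)*(-5)) = -520*40/(-14 - 1*40) = -520*40/(-14 - 40) = -520/((1/40)*(-54)) = -520/(-27/20) = -520*(-20/27) = 10400/27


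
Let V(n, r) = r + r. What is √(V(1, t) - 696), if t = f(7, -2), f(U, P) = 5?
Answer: 7*I*√14 ≈ 26.192*I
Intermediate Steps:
t = 5
V(n, r) = 2*r
√(V(1, t) - 696) = √(2*5 - 696) = √(10 - 696) = √(-686) = 7*I*√14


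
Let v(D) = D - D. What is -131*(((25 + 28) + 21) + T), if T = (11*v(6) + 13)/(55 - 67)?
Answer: -114625/12 ≈ -9552.1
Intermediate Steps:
v(D) = 0
T = -13/12 (T = (11*0 + 13)/(55 - 67) = (0 + 13)/(-12) = 13*(-1/12) = -13/12 ≈ -1.0833)
-131*(((25 + 28) + 21) + T) = -131*(((25 + 28) + 21) - 13/12) = -131*((53 + 21) - 13/12) = -131*(74 - 13/12) = -131*875/12 = -114625/12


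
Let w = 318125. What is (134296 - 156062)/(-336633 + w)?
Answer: 10883/9254 ≈ 1.1760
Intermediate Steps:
(134296 - 156062)/(-336633 + w) = (134296 - 156062)/(-336633 + 318125) = -21766/(-18508) = -21766*(-1/18508) = 10883/9254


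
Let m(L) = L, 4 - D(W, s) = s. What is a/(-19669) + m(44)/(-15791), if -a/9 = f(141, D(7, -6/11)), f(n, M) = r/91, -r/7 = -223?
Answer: 20441869/4037711327 ≈ 0.0050627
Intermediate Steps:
r = 1561 (r = -7*(-223) = 1561)
D(W, s) = 4 - s
f(n, M) = 223/13 (f(n, M) = 1561/91 = 1561*(1/91) = 223/13)
a = -2007/13 (a = -9*223/13 = -2007/13 ≈ -154.38)
a/(-19669) + m(44)/(-15791) = -2007/13/(-19669) + 44/(-15791) = -2007/13*(-1/19669) + 44*(-1/15791) = 2007/255697 - 44/15791 = 20441869/4037711327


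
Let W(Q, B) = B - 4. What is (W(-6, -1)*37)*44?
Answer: -8140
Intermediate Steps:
W(Q, B) = -4 + B
(W(-6, -1)*37)*44 = ((-4 - 1)*37)*44 = -5*37*44 = -185*44 = -8140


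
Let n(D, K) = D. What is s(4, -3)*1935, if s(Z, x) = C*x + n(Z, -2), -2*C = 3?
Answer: 32895/2 ≈ 16448.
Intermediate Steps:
C = -3/2 (C = -1/2*3 = -3/2 ≈ -1.5000)
s(Z, x) = Z - 3*x/2 (s(Z, x) = -3*x/2 + Z = Z - 3*x/2)
s(4, -3)*1935 = (4 - 3/2*(-3))*1935 = (4 + 9/2)*1935 = (17/2)*1935 = 32895/2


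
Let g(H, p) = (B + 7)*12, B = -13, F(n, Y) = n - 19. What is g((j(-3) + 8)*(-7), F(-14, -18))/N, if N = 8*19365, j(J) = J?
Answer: -3/6455 ≈ -0.00046476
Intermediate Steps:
F(n, Y) = -19 + n
g(H, p) = -72 (g(H, p) = (-13 + 7)*12 = -6*12 = -72)
N = 154920
g((j(-3) + 8)*(-7), F(-14, -18))/N = -72/154920 = -72*1/154920 = -3/6455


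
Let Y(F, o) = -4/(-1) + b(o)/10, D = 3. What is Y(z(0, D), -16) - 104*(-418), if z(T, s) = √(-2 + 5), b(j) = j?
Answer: 217372/5 ≈ 43474.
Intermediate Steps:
z(T, s) = √3
Y(F, o) = 4 + o/10 (Y(F, o) = -4/(-1) + o/10 = -4*(-1) + o*(⅒) = 4 + o/10)
Y(z(0, D), -16) - 104*(-418) = (4 + (⅒)*(-16)) - 104*(-418) = (4 - 8/5) + 43472 = 12/5 + 43472 = 217372/5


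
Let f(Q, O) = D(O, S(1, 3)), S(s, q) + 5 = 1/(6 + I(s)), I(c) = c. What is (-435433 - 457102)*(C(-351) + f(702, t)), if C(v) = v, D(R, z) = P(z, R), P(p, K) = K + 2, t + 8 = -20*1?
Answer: 336485695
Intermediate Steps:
t = -28 (t = -8 - 20*1 = -8 - 20 = -28)
S(s, q) = -5 + 1/(6 + s)
P(p, K) = 2 + K
D(R, z) = 2 + R
f(Q, O) = 2 + O
(-435433 - 457102)*(C(-351) + f(702, t)) = (-435433 - 457102)*(-351 + (2 - 28)) = -892535*(-351 - 26) = -892535*(-377) = 336485695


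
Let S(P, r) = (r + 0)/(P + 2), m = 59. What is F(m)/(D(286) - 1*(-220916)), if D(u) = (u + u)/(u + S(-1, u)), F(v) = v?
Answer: 59/220917 ≈ 0.00026707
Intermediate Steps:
S(P, r) = r/(2 + P)
D(u) = 1 (D(u) = (u + u)/(u + u/(2 - 1)) = (2*u)/(u + u/1) = (2*u)/(u + u*1) = (2*u)/(u + u) = (2*u)/((2*u)) = (2*u)*(1/(2*u)) = 1)
F(m)/(D(286) - 1*(-220916)) = 59/(1 - 1*(-220916)) = 59/(1 + 220916) = 59/220917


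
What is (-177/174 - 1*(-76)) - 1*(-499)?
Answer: 33291/58 ≈ 573.98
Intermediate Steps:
(-177/174 - 1*(-76)) - 1*(-499) = (-177*1/174 + 76) + 499 = (-59/58 + 76) + 499 = 4349/58 + 499 = 33291/58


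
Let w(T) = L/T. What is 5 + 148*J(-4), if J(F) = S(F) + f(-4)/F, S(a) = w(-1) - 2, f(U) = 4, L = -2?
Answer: -143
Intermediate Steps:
w(T) = -2/T
S(a) = 0 (S(a) = -2/(-1) - 2 = -2*(-1) - 2 = 2 - 2 = 0)
J(F) = 4/F (J(F) = 0 + 4/F = 4/F)
5 + 148*J(-4) = 5 + 148*(4/(-4)) = 5 + 148*(4*(-¼)) = 5 + 148*(-1) = 5 - 148 = -143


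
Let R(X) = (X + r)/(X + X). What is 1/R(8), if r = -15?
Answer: -16/7 ≈ -2.2857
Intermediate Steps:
R(X) = (-15 + X)/(2*X) (R(X) = (X - 15)/(X + X) = (-15 + X)/((2*X)) = (-15 + X)*(1/(2*X)) = (-15 + X)/(2*X))
1/R(8) = 1/((1/2)*(-15 + 8)/8) = 1/((1/2)*(1/8)*(-7)) = 1/(-7/16) = -16/7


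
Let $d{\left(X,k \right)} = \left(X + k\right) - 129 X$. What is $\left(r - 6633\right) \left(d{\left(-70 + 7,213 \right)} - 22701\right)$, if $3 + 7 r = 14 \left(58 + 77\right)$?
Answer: $\frac{642502656}{7} \approx 9.1786 \cdot 10^{7}$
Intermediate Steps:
$r = \frac{1887}{7}$ ($r = - \frac{3}{7} + \frac{14 \left(58 + 77\right)}{7} = - \frac{3}{7} + \frac{14 \cdot 135}{7} = - \frac{3}{7} + \frac{1}{7} \cdot 1890 = - \frac{3}{7} + 270 = \frac{1887}{7} \approx 269.57$)
$d{\left(X,k \right)} = k - 128 X$
$\left(r - 6633\right) \left(d{\left(-70 + 7,213 \right)} - 22701\right) = \left(\frac{1887}{7} - 6633\right) \left(\left(213 - 128 \left(-70 + 7\right)\right) - 22701\right) = - \frac{44544 \left(\left(213 - -8064\right) - 22701\right)}{7} = - \frac{44544 \left(\left(213 + 8064\right) - 22701\right)}{7} = - \frac{44544 \left(8277 - 22701\right)}{7} = \left(- \frac{44544}{7}\right) \left(-14424\right) = \frac{642502656}{7}$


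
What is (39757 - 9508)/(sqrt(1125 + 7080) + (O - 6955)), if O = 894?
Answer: -183339189/36727516 - 30249*sqrt(8205)/36727516 ≈ -5.0665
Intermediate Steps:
(39757 - 9508)/(sqrt(1125 + 7080) + (O - 6955)) = (39757 - 9508)/(sqrt(1125 + 7080) + (894 - 6955)) = 30249/(sqrt(8205) - 6061) = 30249/(-6061 + sqrt(8205))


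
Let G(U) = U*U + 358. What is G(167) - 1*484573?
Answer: -456326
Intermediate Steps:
G(U) = 358 + U² (G(U) = U² + 358 = 358 + U²)
G(167) - 1*484573 = (358 + 167²) - 1*484573 = (358 + 27889) - 484573 = 28247 - 484573 = -456326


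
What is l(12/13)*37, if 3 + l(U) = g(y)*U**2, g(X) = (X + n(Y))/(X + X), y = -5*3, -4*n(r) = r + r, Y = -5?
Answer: -16539/169 ≈ -97.864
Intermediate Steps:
n(r) = -r/2 (n(r) = -(r + r)/4 = -r/2)
y = -15
g(X) = (5/2 + X)/(2*X) (g(X) = (X - 1/2*(-5))/(X + X) = (X + 5/2)/((2*X)) = (5/2 + X)*(1/(2*X)) = (5/2 + X)/(2*X))
l(U) = -3 + 5*U**2/12 (l(U) = -3 + ((1/4)*(5 + 2*(-15))/(-15))*U**2 = -3 + ((1/4)*(-1/15)*(5 - 30))*U**2 = -3 + ((1/4)*(-1/15)*(-25))*U**2 = -3 + 5*U**2/12)
l(12/13)*37 = (-3 + 5*(12/13)**2/12)*37 = (-3 + (5/12)*(144/169))*37 = (-3 + 60/169)*37 = -447/169*37 = -16539/169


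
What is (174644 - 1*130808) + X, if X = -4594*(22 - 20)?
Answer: 34648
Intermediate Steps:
X = -9188 (X = -4594*2 = -9188)
(174644 - 1*130808) + X = (174644 - 1*130808) - 9188 = (174644 - 130808) - 9188 = 43836 - 9188 = 34648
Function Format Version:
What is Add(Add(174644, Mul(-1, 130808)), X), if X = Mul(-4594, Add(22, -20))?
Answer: 34648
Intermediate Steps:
X = -9188 (X = Mul(-4594, 2) = -9188)
Add(Add(174644, Mul(-1, 130808)), X) = Add(Add(174644, Mul(-1, 130808)), -9188) = Add(Add(174644, -130808), -9188) = Add(43836, -9188) = 34648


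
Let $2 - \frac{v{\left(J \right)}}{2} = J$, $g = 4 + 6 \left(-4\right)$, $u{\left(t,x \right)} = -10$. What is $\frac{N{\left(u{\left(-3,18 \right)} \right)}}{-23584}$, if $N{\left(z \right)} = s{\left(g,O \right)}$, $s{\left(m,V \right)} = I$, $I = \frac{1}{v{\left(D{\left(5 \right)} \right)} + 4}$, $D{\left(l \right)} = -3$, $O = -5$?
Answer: $- \frac{1}{330176} \approx -3.0287 \cdot 10^{-6}$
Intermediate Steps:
$g = -20$ ($g = 4 - 24 = -20$)
$v{\left(J \right)} = 4 - 2 J$
$I = \frac{1}{14}$ ($I = \frac{1}{\left(4 - -6\right) + 4} = \frac{1}{\left(4 + 6\right) + 4} = \frac{1}{10 + 4} = \frac{1}{14} \approx 0.071429$)
$s{\left(m,V \right)} = \frac{1}{14}$
$N{\left(z \right)} = \frac{1}{14}$
$\frac{N{\left(u{\left(-3,18 \right)} \right)}}{-23584} = \frac{1}{14 \left(-23584\right)} = \frac{1}{14} \left(- \frac{1}{23584}\right) = - \frac{1}{330176}$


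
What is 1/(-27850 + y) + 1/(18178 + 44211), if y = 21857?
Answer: -56396/373897277 ≈ -0.00015083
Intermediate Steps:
1/(-27850 + y) + 1/(18178 + 44211) = 1/(-27850 + 21857) + 1/(18178 + 44211) = 1/(-5993) + 1/62389 = -1/5993 + 1/62389 = -56396/373897277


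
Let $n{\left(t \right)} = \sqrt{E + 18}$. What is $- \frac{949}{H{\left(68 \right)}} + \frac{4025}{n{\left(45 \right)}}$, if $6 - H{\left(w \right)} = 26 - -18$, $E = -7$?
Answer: $\frac{949}{38} + \frac{4025 \sqrt{11}}{11} \approx 1238.6$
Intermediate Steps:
$n{\left(t \right)} = \sqrt{11}$ ($n{\left(t \right)} = \sqrt{-7 + 18} = \sqrt{11}$)
$H{\left(w \right)} = -38$ ($H{\left(w \right)} = 6 - \left(26 - -18\right) = 6 - \left(26 + 18\right) = 6 - 44 = -38$)
$- \frac{949}{H{\left(68 \right)}} + \frac{4025}{n{\left(45 \right)}} = - \frac{949}{-38} + \frac{4025}{\sqrt{11}} = \left(-949\right) \left(- \frac{1}{38}\right) + 4025 \frac{\sqrt{11}}{11} = \frac{949}{38} + \frac{4025 \sqrt{11}}{11}$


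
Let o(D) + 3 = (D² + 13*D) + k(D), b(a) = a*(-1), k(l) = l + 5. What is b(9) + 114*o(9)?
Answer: 23817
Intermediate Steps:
k(l) = 5 + l
b(a) = -a
o(D) = 2 + D² + 14*D (o(D) = -3 + ((D² + 13*D) + (5 + D)) = -3 + (5 + D² + 14*D) = 2 + D² + 14*D)
b(9) + 114*o(9) = -1*9 + 114*(2 + 9² + 14*9) = -9 + 114*(2 + 81 + 126) = -9 + 114*209 = -9 + 23826 = 23817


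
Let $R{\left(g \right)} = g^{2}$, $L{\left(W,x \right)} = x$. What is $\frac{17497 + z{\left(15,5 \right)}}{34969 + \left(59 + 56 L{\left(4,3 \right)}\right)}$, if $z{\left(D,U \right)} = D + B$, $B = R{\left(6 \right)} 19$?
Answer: $\frac{4549}{8799} \approx 0.51699$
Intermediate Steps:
$B = 684$ ($B = 6^{2} \cdot 19 = 36 \cdot 19 = 684$)
$z{\left(D,U \right)} = 684 + D$ ($z{\left(D,U \right)} = D + 684 = 684 + D$)
$\frac{17497 + z{\left(15,5 \right)}}{34969 + \left(59 + 56 L{\left(4,3 \right)}\right)} = \frac{17497 + \left(684 + 15\right)}{34969 + \left(59 + 56 \cdot 3\right)} = \frac{17497 + 699}{34969 + \left(59 + 168\right)} = \frac{18196}{34969 + 227} = \frac{18196}{35196} = 18196 \cdot \frac{1}{35196} = \frac{4549}{8799}$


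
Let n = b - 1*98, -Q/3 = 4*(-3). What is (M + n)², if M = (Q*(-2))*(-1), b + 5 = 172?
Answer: 19881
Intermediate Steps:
b = 167 (b = -5 + 172 = 167)
Q = 36 (Q = -12*(-3) = -3*(-12) = 36)
n = 69 (n = 167 - 1*98 = 167 - 98 = 69)
M = 72 (M = (36*(-2))*(-1) = -72*(-1) = 72)
(M + n)² = (72 + 69)² = 141² = 19881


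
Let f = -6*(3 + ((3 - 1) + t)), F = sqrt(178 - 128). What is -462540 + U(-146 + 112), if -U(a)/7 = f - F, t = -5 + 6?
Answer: -462288 + 35*sqrt(2) ≈ -4.6224e+5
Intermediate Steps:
F = 5*sqrt(2) (F = sqrt(50) = 5*sqrt(2) ≈ 7.0711)
t = 1
f = -36 (f = -6*(3 + ((3 - 1) + 1)) = -6*(3 + (2 + 1)) = -6*(3 + 3) = -6*6 = -36)
U(a) = 252 + 35*sqrt(2) (U(a) = -7*(-36 - 5*sqrt(2)) = 252 + 35*sqrt(2))
-462540 + U(-146 + 112) = -462540 + (252 + 35*sqrt(2)) = -462288 + 35*sqrt(2)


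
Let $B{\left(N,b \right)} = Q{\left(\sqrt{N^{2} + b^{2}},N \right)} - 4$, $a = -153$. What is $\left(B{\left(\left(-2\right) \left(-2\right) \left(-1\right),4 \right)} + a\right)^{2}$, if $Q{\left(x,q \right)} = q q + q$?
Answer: $21025$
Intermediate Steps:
$Q{\left(x,q \right)} = q + q^{2}$ ($Q{\left(x,q \right)} = q^{2} + q = q + q^{2}$)
$B{\left(N,b \right)} = -4 + N \left(1 + N\right)$ ($B{\left(N,b \right)} = N \left(1 + N\right) - 4 = -4 + N \left(1 + N\right)$)
$\left(B{\left(\left(-2\right) \left(-2\right) \left(-1\right),4 \right)} + a\right)^{2} = \left(\left(-4 + \left(-2\right) \left(-2\right) \left(-1\right) \left(1 + \left(-2\right) \left(-2\right) \left(-1\right)\right)\right) - 153\right)^{2} = \left(\left(-4 + 4 \left(-1\right) \left(1 + 4 \left(-1\right)\right)\right) - 153\right)^{2} = \left(\left(-4 - 4 \left(1 - 4\right)\right) - 153\right)^{2} = \left(\left(-4 - -12\right) - 153\right)^{2} = \left(\left(-4 + 12\right) - 153\right)^{2} = \left(8 - 153\right)^{2} = \left(-145\right)^{2} = 21025$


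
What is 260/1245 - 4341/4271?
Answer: -858817/1063479 ≈ -0.80755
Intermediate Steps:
260/1245 - 4341/4271 = 260*(1/1245) - 4341*1/4271 = 52/249 - 4341/4271 = -858817/1063479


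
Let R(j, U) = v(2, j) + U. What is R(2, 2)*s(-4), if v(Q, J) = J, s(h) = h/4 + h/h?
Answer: 0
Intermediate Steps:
s(h) = 1 + h/4 (s(h) = h*(1/4) + 1 = h/4 + 1 = 1 + h/4)
R(j, U) = U + j (R(j, U) = j + U = U + j)
R(2, 2)*s(-4) = (2 + 2)*(1 + (1/4)*(-4)) = 4*(1 - 1) = 4*0 = 0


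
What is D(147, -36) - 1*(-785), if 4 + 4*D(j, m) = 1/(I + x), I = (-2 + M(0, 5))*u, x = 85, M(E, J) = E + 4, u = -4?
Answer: 241473/308 ≈ 784.00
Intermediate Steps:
M(E, J) = 4 + E
I = -8 (I = (-2 + (4 + 0))*(-4) = (-2 + 4)*(-4) = 2*(-4) = -8)
D(j, m) = -307/308 (D(j, m) = -1 + 1/(4*(-8 + 85)) = -1 + (1/4)/77 = -1 + (1/4)*(1/77) = -1 + 1/308 = -307/308)
D(147, -36) - 1*(-785) = -307/308 - 1*(-785) = -307/308 + 785 = 241473/308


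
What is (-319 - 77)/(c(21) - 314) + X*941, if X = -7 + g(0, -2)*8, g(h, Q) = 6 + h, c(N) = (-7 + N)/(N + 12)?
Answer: 99812314/2587 ≈ 38582.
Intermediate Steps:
c(N) = (-7 + N)/(12 + N)
X = 41 (X = -7 + (6 + 0)*8 = -7 + 6*8 = -7 + 48 = 41)
(-319 - 77)/(c(21) - 314) + X*941 = (-319 - 77)/((-7 + 21)/(12 + 21) - 314) + 41*941 = -396/(14/33 - 314) + 38581 = -396/(-10348/33) + 38581 = -396*(-33/10348) + 38581 = 3267/2587 + 38581 = 99812314/2587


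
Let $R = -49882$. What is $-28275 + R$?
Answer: $-78157$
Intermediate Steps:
$-28275 + R = -28275 - 49882 = -78157$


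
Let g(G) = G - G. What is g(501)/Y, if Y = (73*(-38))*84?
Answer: 0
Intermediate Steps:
g(G) = 0
Y = -233016 (Y = -2774*84 = -233016)
g(501)/Y = 0/(-233016) = 0*(-1/233016) = 0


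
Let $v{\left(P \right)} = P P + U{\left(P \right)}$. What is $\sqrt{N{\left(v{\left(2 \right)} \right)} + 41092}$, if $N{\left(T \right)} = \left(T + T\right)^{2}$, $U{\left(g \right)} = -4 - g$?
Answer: $2 \sqrt{10277} \approx 202.75$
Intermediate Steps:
$v{\left(P \right)} = -4 + P^{2} - P$ ($v{\left(P \right)} = P P - \left(4 + P\right) = P^{2} - \left(4 + P\right) = -4 + P^{2} - P$)
$N{\left(T \right)} = 4 T^{2}$ ($N{\left(T \right)} = \left(2 T\right)^{2} = 4 T^{2}$)
$\sqrt{N{\left(v{\left(2 \right)} \right)} + 41092} = \sqrt{4 \left(-4 + 2^{2} - 2\right)^{2} + 41092} = \sqrt{4 \left(-4 + 4 - 2\right)^{2} + 41092} = \sqrt{4 \left(-2\right)^{2} + 41092} = \sqrt{4 \cdot 4 + 41092} = \sqrt{16 + 41092} = \sqrt{41108} = 2 \sqrt{10277}$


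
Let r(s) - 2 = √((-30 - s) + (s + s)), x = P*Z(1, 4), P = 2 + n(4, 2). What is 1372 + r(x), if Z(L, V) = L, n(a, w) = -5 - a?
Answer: 1374 + I*√37 ≈ 1374.0 + 6.0828*I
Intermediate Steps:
P = -7 (P = 2 + (-5 - 1*4) = 2 + (-5 - 4) = 2 - 9 = -7)
x = -7 (x = -7*1 = -7)
r(s) = 2 + √(-30 + s) (r(s) = 2 + √((-30 - s) + (s + s)) = 2 + √((-30 - s) + 2*s) = 2 + √(-30 + s))
1372 + r(x) = 1372 + (2 + √(-30 - 7)) = 1372 + (2 + √(-37)) = 1372 + (2 + I*√37) = 1374 + I*√37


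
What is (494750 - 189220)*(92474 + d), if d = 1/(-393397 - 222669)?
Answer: 8703035383787495/308033 ≈ 2.8254e+10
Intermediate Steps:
d = -1/616066 (d = 1/(-616066) = -1/616066 ≈ -1.6232e-6)
(494750 - 189220)*(92474 + d) = (494750 - 189220)*(92474 - 1/616066) = 305530*(56970087283/616066) = 8703035383787495/308033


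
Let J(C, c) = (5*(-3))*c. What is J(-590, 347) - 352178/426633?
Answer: -2220976943/426633 ≈ -5205.8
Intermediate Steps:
J(C, c) = -15*c
J(-590, 347) - 352178/426633 = -15*347 - 352178/426633 = -5205 - 352178/426633 = -2220976943/426633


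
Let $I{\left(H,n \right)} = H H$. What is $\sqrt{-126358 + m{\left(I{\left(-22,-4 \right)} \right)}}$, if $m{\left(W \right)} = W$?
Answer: $9 i \sqrt{1554} \approx 354.79 i$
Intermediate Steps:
$I{\left(H,n \right)} = H^{2}$
$\sqrt{-126358 + m{\left(I{\left(-22,-4 \right)} \right)}} = \sqrt{-126358 + \left(-22\right)^{2}} = \sqrt{-126358 + 484} = \sqrt{-125874} = 9 i \sqrt{1554}$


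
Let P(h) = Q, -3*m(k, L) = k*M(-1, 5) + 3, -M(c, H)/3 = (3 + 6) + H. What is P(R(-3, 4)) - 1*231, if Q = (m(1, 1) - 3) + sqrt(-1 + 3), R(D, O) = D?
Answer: -221 + sqrt(2) ≈ -219.59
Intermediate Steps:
M(c, H) = -27 - 3*H (M(c, H) = -3*((3 + 6) + H) = -3*(9 + H) = -27 - 3*H)
m(k, L) = -1 + 14*k (m(k, L) = -(k*(-27 - 3*5) + 3)/3 = -(k*(-27 - 15) + 3)/3 = -(k*(-42) + 3)/3 = -(-42*k + 3)/3 = -(3 - 42*k)/3 = -1 + 14*k)
Q = 10 + sqrt(2) (Q = ((-1 + 14*1) - 3) + sqrt(-1 + 3) = ((-1 + 14) - 3) + sqrt(2) = (13 - 3) + sqrt(2) = 10 + sqrt(2) ≈ 11.414)
P(h) = 10 + sqrt(2)
P(R(-3, 4)) - 1*231 = (10 + sqrt(2)) - 1*231 = (10 + sqrt(2)) - 231 = -221 + sqrt(2)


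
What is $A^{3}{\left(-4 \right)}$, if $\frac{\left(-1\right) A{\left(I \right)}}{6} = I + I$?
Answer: $110592$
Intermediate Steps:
$A{\left(I \right)} = - 12 I$ ($A{\left(I \right)} = - 6 \left(I + I\right) = - 6 \cdot 2 I = - 12 I$)
$A^{3}{\left(-4 \right)} = \left(\left(-12\right) \left(-4\right)\right)^{3} = 48^{3} = 110592$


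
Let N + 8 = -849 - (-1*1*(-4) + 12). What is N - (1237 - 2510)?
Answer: 400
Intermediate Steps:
N = -873 (N = -8 + (-849 - (-1*1*(-4) + 12)) = -8 + (-849 - (-1*(-4) + 12)) = -8 + (-849 - (4 + 12)) = -8 + (-849 - 1*16) = -8 + (-849 - 16) = -8 - 865 = -873)
N - (1237 - 2510) = -873 - (1237 - 2510) = -873 - 1*(-1273) = -873 + 1273 = 400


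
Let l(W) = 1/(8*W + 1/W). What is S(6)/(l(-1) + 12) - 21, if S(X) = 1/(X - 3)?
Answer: -2244/107 ≈ -20.972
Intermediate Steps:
l(W) = 1/(1/W + 8*W)
S(X) = 1/(-3 + X)
S(6)/(l(-1) + 12) - 21 = 1/((-1/(1 + 8*(-1)²) + 12)*(-3 + 6)) - 21 = 1/((-1/(1 + 8*1) + 12)*3) - 21 = (⅓)/(-1/(1 + 8) + 12) - 21 = (⅓)/(-1/9 + 12) - 21 = (⅓)/(-1*⅑ + 12) - 21 = (⅓)/(-⅑ + 12) - 21 = (⅓)/(107/9) - 21 = (9/107)*(⅓) - 21 = 3/107 - 21 = -2244/107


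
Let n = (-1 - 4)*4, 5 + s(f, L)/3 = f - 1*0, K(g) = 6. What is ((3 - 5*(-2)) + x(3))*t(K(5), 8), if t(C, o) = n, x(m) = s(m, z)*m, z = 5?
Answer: 100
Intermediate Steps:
s(f, L) = -15 + 3*f (s(f, L) = -15 + 3*(f - 1*0) = -15 + 3*(f + 0) = -15 + 3*f)
x(m) = m*(-15 + 3*m) (x(m) = (-15 + 3*m)*m = m*(-15 + 3*m))
n = -20 (n = -5*4 = -20)
t(C, o) = -20
((3 - 5*(-2)) + x(3))*t(K(5), 8) = ((3 - 5*(-2)) + 3*3*(-5 + 3))*(-20) = ((3 + 10) + 3*3*(-2))*(-20) = (13 - 18)*(-20) = -5*(-20) = 100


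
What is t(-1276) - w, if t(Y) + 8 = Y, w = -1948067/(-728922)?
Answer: -937883915/728922 ≈ -1286.7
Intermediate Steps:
w = 1948067/728922 (w = -1948067*(-1/728922) = 1948067/728922 ≈ 2.6725)
t(Y) = -8 + Y
t(-1276) - w = (-8 - 1276) - 1*1948067/728922 = -1284 - 1948067/728922 = -937883915/728922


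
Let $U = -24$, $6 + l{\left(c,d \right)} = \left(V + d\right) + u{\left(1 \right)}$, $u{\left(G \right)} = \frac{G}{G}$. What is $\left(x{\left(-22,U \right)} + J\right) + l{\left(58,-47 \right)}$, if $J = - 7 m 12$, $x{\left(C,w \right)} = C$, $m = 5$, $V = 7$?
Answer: $-487$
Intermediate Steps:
$u{\left(G \right)} = 1$
$l{\left(c,d \right)} = 2 + d$ ($l{\left(c,d \right)} = -6 + \left(\left(7 + d\right) + 1\right) = -6 + \left(8 + d\right) = 2 + d$)
$J = -420$ ($J = \left(-7\right) 5 \cdot 12 = \left(-35\right) 12 = -420$)
$\left(x{\left(-22,U \right)} + J\right) + l{\left(58,-47 \right)} = \left(-22 - 420\right) + \left(2 - 47\right) = -442 - 45 = -487$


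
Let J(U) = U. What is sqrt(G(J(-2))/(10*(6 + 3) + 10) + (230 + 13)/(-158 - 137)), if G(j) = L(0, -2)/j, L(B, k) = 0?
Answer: 9*I*sqrt(885)/295 ≈ 0.90759*I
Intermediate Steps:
G(j) = 0 (G(j) = 0/j = 0)
sqrt(G(J(-2))/(10*(6 + 3) + 10) + (230 + 13)/(-158 - 137)) = sqrt(0/(10*(6 + 3) + 10) + (230 + 13)/(-158 - 137)) = sqrt(0/(10*9 + 10) + 243/(-295)) = sqrt(0/(90 + 10) + 243*(-1/295)) = sqrt(0/100 - 243/295) = sqrt(0*(1/100) - 243/295) = sqrt(0 - 243/295) = sqrt(-243/295) = 9*I*sqrt(885)/295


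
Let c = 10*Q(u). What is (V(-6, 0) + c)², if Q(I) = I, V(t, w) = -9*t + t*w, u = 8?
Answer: 17956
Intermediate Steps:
c = 80 (c = 10*8 = 80)
(V(-6, 0) + c)² = (-6*(-9 + 0) + 80)² = (-6*(-9) + 80)² = (54 + 80)² = 134² = 17956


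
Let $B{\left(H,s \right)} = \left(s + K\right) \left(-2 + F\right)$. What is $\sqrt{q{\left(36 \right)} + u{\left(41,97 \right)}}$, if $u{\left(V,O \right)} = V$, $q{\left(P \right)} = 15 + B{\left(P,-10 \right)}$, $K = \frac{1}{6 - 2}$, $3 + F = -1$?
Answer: $\frac{\sqrt{458}}{2} \approx 10.7$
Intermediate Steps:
$F = -4$ ($F = -3 - 1 = -4$)
$K = \frac{1}{4} \approx 0.25$
$B{\left(H,s \right)} = - \frac{3}{2} - 6 s$ ($B{\left(H,s \right)} = \left(s + \frac{1}{4}\right) \left(-2 - 4\right) = \left(\frac{1}{4} + s\right) \left(-6\right) = - \frac{3}{2} - 6 s$)
$q{\left(P \right)} = \frac{147}{2}$ ($q{\left(P \right)} = 15 - - \frac{117}{2} = 15 + \left(- \frac{3}{2} + 60\right) = 15 + \frac{117}{2} = \frac{147}{2}$)
$\sqrt{q{\left(36 \right)} + u{\left(41,97 \right)}} = \sqrt{\frac{147}{2} + 41} = \sqrt{\frac{229}{2}} = \frac{\sqrt{458}}{2}$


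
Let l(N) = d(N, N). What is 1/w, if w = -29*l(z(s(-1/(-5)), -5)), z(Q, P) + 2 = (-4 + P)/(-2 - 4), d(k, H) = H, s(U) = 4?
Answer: 2/29 ≈ 0.068966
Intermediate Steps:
z(Q, P) = -4/3 - P/6 (z(Q, P) = -2 + (-4 + P)/(-2 - 4) = -2 + (-4 + P)/(-6) = -2 + (-4 + P)*(-⅙) = -2 + (⅔ - P/6) = -4/3 - P/6)
l(N) = N
w = 29/2 (w = -29*(-4/3 - ⅙*(-5)) = -29*(-4/3 + ⅚) = -29*(-½) = 29/2 ≈ 14.500)
1/w = 1/(29/2) = 2/29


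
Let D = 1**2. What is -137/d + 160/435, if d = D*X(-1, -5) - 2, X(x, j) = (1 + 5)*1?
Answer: -11791/348 ≈ -33.882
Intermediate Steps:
X(x, j) = 6 (X(x, j) = 6*1 = 6)
D = 1
d = 4 (d = 1*6 - 2 = 6 - 2 = 4)
-137/d + 160/435 = -137/4 + 160/435 = -137*1/4 + 160*(1/435) = -137/4 + 32/87 = -11791/348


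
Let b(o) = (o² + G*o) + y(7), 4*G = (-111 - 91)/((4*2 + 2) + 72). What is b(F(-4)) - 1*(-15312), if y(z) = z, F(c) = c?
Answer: 628836/41 ≈ 15337.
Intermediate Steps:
G = -101/164 (G = ((-111 - 91)/((4*2 + 2) + 72))/4 = (-202/((8 + 2) + 72))/4 = (-202/(10 + 72))/4 = (-202/82)/4 = (-202*1/82)/4 = (¼)*(-101/41) = -101/164 ≈ -0.61585)
b(o) = 7 + o² - 101*o/164 (b(o) = (o² - 101*o/164) + 7 = 7 + o² - 101*o/164)
b(F(-4)) - 1*(-15312) = (7 + (-4)² - 101/164*(-4)) - 1*(-15312) = (7 + 16 + 101/41) + 15312 = 1044/41 + 15312 = 628836/41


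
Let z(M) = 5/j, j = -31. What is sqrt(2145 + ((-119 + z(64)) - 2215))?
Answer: 2*I*sqrt(45446)/31 ≈ 13.754*I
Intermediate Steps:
z(M) = -5/31 (z(M) = 5/(-31) = 5*(-1/31) = -5/31)
sqrt(2145 + ((-119 + z(64)) - 2215)) = sqrt(2145 + ((-119 - 5/31) - 2215)) = sqrt(2145 + (-3694/31 - 2215)) = sqrt(2145 - 72359/31) = sqrt(-5864/31) = 2*I*sqrt(45446)/31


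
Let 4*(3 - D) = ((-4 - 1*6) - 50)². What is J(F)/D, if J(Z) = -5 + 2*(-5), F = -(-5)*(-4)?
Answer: 5/299 ≈ 0.016722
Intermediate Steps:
F = -20 (F = -5*4 = -20)
J(Z) = -15 (J(Z) = -5 - 10 = -15)
D = -897 (D = 3 - ((-4 - 1*6) - 50)²/4 = 3 - ((-4 - 6) - 50)²/4 = 3 - (-10 - 50)²/4 = 3 - ¼*(-60)² = 3 - ¼*3600 = 3 - 900 = -897)
J(F)/D = -15/(-897) = -15*(-1/897) = 5/299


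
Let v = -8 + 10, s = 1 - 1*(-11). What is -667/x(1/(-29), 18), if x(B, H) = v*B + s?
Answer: -19343/346 ≈ -55.905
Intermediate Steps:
s = 12 (s = 1 + 11 = 12)
v = 2
x(B, H) = 12 + 2*B (x(B, H) = 2*B + 12 = 12 + 2*B)
-667/x(1/(-29), 18) = -667/(12 + 2/(-29)) = -667/(12 + 2*(-1/29)) = -667/(12 - 2/29) = -667/346/29 = -667*29/346 = -19343/346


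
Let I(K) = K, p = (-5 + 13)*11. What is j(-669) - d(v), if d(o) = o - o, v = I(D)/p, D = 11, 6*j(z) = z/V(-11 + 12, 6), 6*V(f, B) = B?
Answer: -223/2 ≈ -111.50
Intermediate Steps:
V(f, B) = B/6
j(z) = z/6 (j(z) = (z/(((⅙)*6)))/6 = (z/1)/6 = (z*1)/6 = z/6)
p = 88 (p = 8*11 = 88)
v = ⅛ (v = 11/88 = 11*(1/88) = ⅛ ≈ 0.12500)
d(o) = 0
j(-669) - d(v) = (⅙)*(-669) - 1*0 = -223/2 + 0 = -223/2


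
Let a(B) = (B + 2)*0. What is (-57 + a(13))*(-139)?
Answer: 7923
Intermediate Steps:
a(B) = 0 (a(B) = (2 + B)*0 = 0)
(-57 + a(13))*(-139) = (-57 + 0)*(-139) = -57*(-139) = 7923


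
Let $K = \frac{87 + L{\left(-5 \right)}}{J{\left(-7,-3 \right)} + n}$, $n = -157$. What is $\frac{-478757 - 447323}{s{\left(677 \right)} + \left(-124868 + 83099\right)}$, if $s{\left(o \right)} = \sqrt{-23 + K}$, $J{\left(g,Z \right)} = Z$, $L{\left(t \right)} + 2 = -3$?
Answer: $\frac{343834982400}{15507994529} + \frac{3704320 i \sqrt{1045}}{46523983587} \approx 22.171 + 0.0025739 i$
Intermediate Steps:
$L{\left(t \right)} = -5$ ($L{\left(t \right)} = -2 - 3 = -5$)
$K = - \frac{41}{80}$ ($K = \frac{87 - 5}{-3 - 157} = \frac{82}{-160} = 82 \left(- \frac{1}{160}\right) = - \frac{41}{80} \approx -0.5125$)
$s{\left(o \right)} = \frac{3 i \sqrt{1045}}{20}$ ($s{\left(o \right)} = \sqrt{-23 - \frac{41}{80}} = \sqrt{- \frac{1881}{80}} = \frac{3 i \sqrt{1045}}{20}$)
$\frac{-478757 - 447323}{s{\left(677 \right)} + \left(-124868 + 83099\right)} = \frac{-478757 - 447323}{\frac{3 i \sqrt{1045}}{20} + \left(-124868 + 83099\right)} = - \frac{926080}{\frac{3 i \sqrt{1045}}{20} - 41769} = - \frac{926080}{-41769 + \frac{3 i \sqrt{1045}}{20}}$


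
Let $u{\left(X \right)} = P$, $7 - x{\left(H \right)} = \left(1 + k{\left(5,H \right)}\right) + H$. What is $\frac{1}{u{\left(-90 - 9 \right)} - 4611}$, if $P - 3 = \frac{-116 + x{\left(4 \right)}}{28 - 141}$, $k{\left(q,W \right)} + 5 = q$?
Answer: $- \frac{113}{520590} \approx -0.00021706$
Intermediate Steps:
$k{\left(q,W \right)} = -5 + q$
$x{\left(H \right)} = 6 - H$ ($x{\left(H \right)} = 7 - \left(\left(1 + \left(-5 + 5\right)\right) + H\right) = 7 - \left(\left(1 + 0\right) + H\right) = 7 - \left(1 + H\right) = 6 - H$)
$P = \frac{453}{113}$ ($P = 3 + \frac{-116 + \left(6 - 4\right)}{28 - 141} = 3 + \frac{-116 + \left(6 - 4\right)}{-113} = 3 + \left(-116 + 2\right) \left(- \frac{1}{113}\right) = 3 - - \frac{114}{113} = 3 + \frac{114}{113} = \frac{453}{113} \approx 4.0089$)
$u{\left(X \right)} = \frac{453}{113}$
$\frac{1}{u{\left(-90 - 9 \right)} - 4611} = \frac{1}{\frac{453}{113} - 4611} = \frac{1}{- \frac{520590}{113}} = - \frac{113}{520590}$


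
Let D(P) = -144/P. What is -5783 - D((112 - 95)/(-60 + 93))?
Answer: -93559/17 ≈ -5503.5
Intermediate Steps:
-5783 - D((112 - 95)/(-60 + 93)) = -5783 - (-144)/((112 - 95)/(-60 + 93)) = -5783 - (-144)/(17/33) = -5783 - (-144)/(17*(1/33)) = -5783 - (-144)/17/33 = -5783 - (-144)*33/17 = -5783 - 1*(-4752/17) = -5783 + 4752/17 = -93559/17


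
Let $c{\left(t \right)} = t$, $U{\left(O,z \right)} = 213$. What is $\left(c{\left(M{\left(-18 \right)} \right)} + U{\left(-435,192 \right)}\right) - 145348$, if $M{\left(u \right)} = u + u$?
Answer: $-145171$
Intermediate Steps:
$M{\left(u \right)} = 2 u$
$\left(c{\left(M{\left(-18 \right)} \right)} + U{\left(-435,192 \right)}\right) - 145348 = \left(2 \left(-18\right) + 213\right) - 145348 = \left(-36 + 213\right) - 145348 = 177 - 145348 = -145171$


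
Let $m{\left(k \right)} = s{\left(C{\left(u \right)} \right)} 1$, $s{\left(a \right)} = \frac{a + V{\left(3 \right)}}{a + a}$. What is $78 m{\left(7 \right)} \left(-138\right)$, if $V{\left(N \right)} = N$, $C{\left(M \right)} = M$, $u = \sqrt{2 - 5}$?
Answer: $-5382 + 5382 i \sqrt{3} \approx -5382.0 + 9321.9 i$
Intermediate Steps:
$u = i \sqrt{3}$ ($u = \sqrt{-3} = i \sqrt{3} \approx 1.732 i$)
$s{\left(a \right)} = \frac{3 + a}{2 a}$ ($s{\left(a \right)} = \frac{a + 3}{a + a} = \frac{3 + a}{2 a}$)
$m{\left(k \right)} = - \frac{i \sqrt{3} \left(3 + i \sqrt{3}\right)}{6}$ ($m{\left(k \right)} = \frac{3 + i \sqrt{3}}{2 i \sqrt{3}} \cdot 1 = \frac{- \frac{i \sqrt{3}}{3} \left(3 + i \sqrt{3}\right)}{2} \cdot 1 = - \frac{i \sqrt{3} \left(3 + i \sqrt{3}\right)}{6} \cdot 1 = - \frac{i \sqrt{3} \left(3 + i \sqrt{3}\right)}{6}$)
$78 m{\left(7 \right)} \left(-138\right) = 78 \left(\frac{1}{2} - \frac{i \sqrt{3}}{2}\right) \left(-138\right) = \left(39 - 39 i \sqrt{3}\right) \left(-138\right) = -5382 + 5382 i \sqrt{3}$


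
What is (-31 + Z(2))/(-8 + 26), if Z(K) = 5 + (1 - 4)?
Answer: -29/18 ≈ -1.6111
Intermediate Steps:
Z(K) = 2 (Z(K) = 5 - 3 = 2)
(-31 + Z(2))/(-8 + 26) = (-31 + 2)/(-8 + 26) = -29/18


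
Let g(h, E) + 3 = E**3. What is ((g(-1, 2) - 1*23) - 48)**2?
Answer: 4356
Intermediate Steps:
g(h, E) = -3 + E**3
((g(-1, 2) - 1*23) - 48)**2 = (((-3 + 2**3) - 1*23) - 48)**2 = (((-3 + 8) - 23) - 48)**2 = ((5 - 23) - 48)**2 = (-18 - 48)**2 = (-66)**2 = 4356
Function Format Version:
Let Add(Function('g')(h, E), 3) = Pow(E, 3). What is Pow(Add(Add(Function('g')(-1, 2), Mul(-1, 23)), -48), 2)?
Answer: 4356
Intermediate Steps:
Function('g')(h, E) = Add(-3, Pow(E, 3))
Pow(Add(Add(Function('g')(-1, 2), Mul(-1, 23)), -48), 2) = Pow(Add(Add(Add(-3, Pow(2, 3)), Mul(-1, 23)), -48), 2) = Pow(Add(Add(Add(-3, 8), -23), -48), 2) = Pow(Add(Add(5, -23), -48), 2) = Pow(Add(-18, -48), 2) = Pow(-66, 2) = 4356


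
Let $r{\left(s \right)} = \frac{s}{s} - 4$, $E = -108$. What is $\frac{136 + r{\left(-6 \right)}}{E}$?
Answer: $- \frac{133}{108} \approx -1.2315$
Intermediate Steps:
$r{\left(s \right)} = -3$ ($r{\left(s \right)} = 1 - 4 = -3$)
$\frac{136 + r{\left(-6 \right)}}{E} = \frac{136 - 3}{-108} = \left(- \frac{1}{108}\right) 133 = - \frac{133}{108}$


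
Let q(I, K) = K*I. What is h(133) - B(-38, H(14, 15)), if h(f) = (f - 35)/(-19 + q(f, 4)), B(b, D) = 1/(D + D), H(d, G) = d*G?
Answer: 13549/71820 ≈ 0.18865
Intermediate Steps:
q(I, K) = I*K
H(d, G) = G*d
B(b, D) = 1/(2*D)
h(f) = (-35 + f)/(-19 + 4*f) (h(f) = (f - 35)/(-19 + f*4) = (-35 + f)/(-19 + 4*f))
h(133) - B(-38, H(14, 15)) = (-35 + 133)/(-19 + 4*133) - 1/(2*(15*14)) = 98/(-19 + 532) - 1/(2*210) = 98/513 - 1/(2*210) = (1/513)*98 - 1*1/420 = 98/513 - 1/420 = 13549/71820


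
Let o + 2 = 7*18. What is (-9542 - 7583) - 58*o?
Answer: -24317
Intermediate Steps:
o = 124 (o = -2 + 7*18 = -2 + 126 = 124)
(-9542 - 7583) - 58*o = (-9542 - 7583) - 58*124 = -17125 - 7192 = -24317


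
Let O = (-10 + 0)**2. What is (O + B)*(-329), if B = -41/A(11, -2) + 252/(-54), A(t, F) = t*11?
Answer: -11344907/363 ≈ -31253.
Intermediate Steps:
A(t, F) = 11*t
B = -1817/363 (B = -41/(11*11) + 252/(-54) = -41/121 + 252*(-1/54) = -41*1/121 - 14/3 = -41/121 - 14/3 = -1817/363 ≈ -5.0055)
O = 100 (O = (-10)**2 = 100)
(O + B)*(-329) = (100 - 1817/363)*(-329) = (34483/363)*(-329) = -11344907/363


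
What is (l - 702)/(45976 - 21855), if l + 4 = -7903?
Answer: -8609/24121 ≈ -0.35691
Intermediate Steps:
l = -7907 (l = -4 - 7903 = -7907)
(l - 702)/(45976 - 21855) = (-7907 - 702)/(45976 - 21855) = -8609/24121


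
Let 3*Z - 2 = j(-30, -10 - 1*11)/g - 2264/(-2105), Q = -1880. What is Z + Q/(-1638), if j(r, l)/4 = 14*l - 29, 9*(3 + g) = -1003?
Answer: 1054068968/177571485 ≈ 5.9360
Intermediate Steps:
g = -1030/9 (g = -3 + (1/9)*(-1003) = -3 - 1003/9 = -1030/9 ≈ -114.44)
j(r, l) = -116 + 56*l (j(r, l) = 4*(14*l - 29) = 4*(-29 + 14*l) = -116 + 56*l)
Z = 1038172/216815 (Z = 2/3 + ((-116 + 56*(-10 - 1*11))/(-1030/9) - 2264/(-2105))/3 = 2/3 + ((-116 + 56*(-10 - 11))*(-9/1030) - 2264*(-1/2105))/3 = 2/3 + ((-116 + 56*(-21))*(-9/1030) + 2264/2105)/3 = 2/3 + ((-116 - 1176)*(-9/1030) + 2264/2105)/3 = 2/3 + (-1292*(-9/1030) + 2264/2105)/3 = 2/3 + (5814/515 + 2264/2105)/3 = 2/3 + (1/3)*(2680886/216815) = 2/3 + 2680886/650445 = 1038172/216815 ≈ 4.7883)
Z + Q/(-1638) = 1038172/216815 - 1880/(-1638) = 1038172/216815 - 1880*(-1/1638) = 1038172/216815 + 940/819 = 1054068968/177571485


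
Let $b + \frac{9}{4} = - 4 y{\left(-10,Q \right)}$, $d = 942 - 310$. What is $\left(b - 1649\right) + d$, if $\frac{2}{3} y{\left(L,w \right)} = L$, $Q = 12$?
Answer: $- \frac{3837}{4} \approx -959.25$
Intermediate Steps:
$d = 632$ ($d = 942 - 310 = 632$)
$y{\left(L,w \right)} = \frac{3 L}{2}$
$b = \frac{231}{4}$ ($b = - \frac{9}{4} - 4 \cdot \frac{3}{2} \left(-10\right) = - \frac{9}{4} - -60 = - \frac{9}{4} + 60 = \frac{231}{4} \approx 57.75$)
$\left(b - 1649\right) + d = \left(\frac{231}{4} - 1649\right) + 632 = - \frac{6365}{4} + 632 = - \frac{3837}{4}$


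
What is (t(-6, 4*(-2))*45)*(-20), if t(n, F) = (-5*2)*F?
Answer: -72000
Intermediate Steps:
t(n, F) = -10*F
(t(-6, 4*(-2))*45)*(-20) = (-40*(-2)*45)*(-20) = (-10*(-8)*45)*(-20) = (80*45)*(-20) = 3600*(-20) = -72000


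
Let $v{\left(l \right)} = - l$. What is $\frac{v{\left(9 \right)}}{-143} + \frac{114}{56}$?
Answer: $\frac{8403}{4004} \approx 2.0987$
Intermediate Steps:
$\frac{v{\left(9 \right)}}{-143} + \frac{114}{56} = \frac{\left(-1\right) 9}{-143} + \frac{114}{56} = \left(-9\right) \left(- \frac{1}{143}\right) + 114 \cdot \frac{1}{56} = \frac{9}{143} + \frac{57}{28} = \frac{8403}{4004}$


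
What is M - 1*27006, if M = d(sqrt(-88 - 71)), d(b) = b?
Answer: -27006 + I*sqrt(159) ≈ -27006.0 + 12.61*I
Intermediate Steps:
M = I*sqrt(159) (M = sqrt(-88 - 71) = sqrt(-159) = I*sqrt(159) ≈ 12.61*I)
M - 1*27006 = I*sqrt(159) - 1*27006 = I*sqrt(159) - 27006 = -27006 + I*sqrt(159)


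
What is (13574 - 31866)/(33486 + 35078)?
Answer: -4573/17141 ≈ -0.26679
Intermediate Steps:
(13574 - 31866)/(33486 + 35078) = -18292/68564 = -18292*1/68564 = -4573/17141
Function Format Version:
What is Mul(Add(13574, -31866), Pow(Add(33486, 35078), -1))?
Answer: Rational(-4573, 17141) ≈ -0.26679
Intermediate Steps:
Mul(Add(13574, -31866), Pow(Add(33486, 35078), -1)) = Mul(-18292, Pow(68564, -1)) = Mul(-18292, Rational(1, 68564)) = Rational(-4573, 17141)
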